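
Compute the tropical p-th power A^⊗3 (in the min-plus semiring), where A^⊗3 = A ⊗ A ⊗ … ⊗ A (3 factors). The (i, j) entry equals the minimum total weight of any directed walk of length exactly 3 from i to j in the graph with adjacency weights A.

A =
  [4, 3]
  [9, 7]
A^⊗3 =
  [12, 11]
  [17, 16]

Each entry (A^⊗3)_ij equals the minimum over all length-3 walks i = v_0 → v_1 → … → v_3 = j of Σ_t A[v_t][v_{t+1}]. For example, for (i, j) = (0, 1) we minimise over 4 possible intermediate vertex sequences; the minimum is 11, attained along the walk 0 → 0 → 0 → 1.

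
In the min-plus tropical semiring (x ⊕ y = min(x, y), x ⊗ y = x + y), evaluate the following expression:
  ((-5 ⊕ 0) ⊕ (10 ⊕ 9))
((-5 ⊕ 0) ⊕ (10 ⊕ 9)) = -5

Expand innermost to outermost. Recall ⊕ takes the minimum of its arguments and ⊗ takes their sum. Working out the expression ((-5 ⊕ 0) ⊕ (10 ⊕ 9)) gives -5.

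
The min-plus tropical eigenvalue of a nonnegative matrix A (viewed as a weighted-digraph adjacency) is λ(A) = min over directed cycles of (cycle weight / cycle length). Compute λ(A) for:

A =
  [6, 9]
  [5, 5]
λ(A) = 5

Enumerate directed cycles and compute their means (weight / length). Sample:
  cycle 0 → 0: weight = 6, length = 1, mean = 6/1 ≈ 6.000
  cycle 1 → 1: weight = 5, length = 1, mean = 5/1 ≈ 5.000
  cycle 0 → 1 → 0: weight = 14, length = 2, mean = 14/2 ≈ 7.000
  cycle 1 → 0 → 1: weight = 14, length = 2, mean = 14/2 ≈ 7.000
Minimum mean = 5.000, attained e.g. along the cycle 1 → 1 with weight 5 and length 1. So λ(A) = 5/1 = 5.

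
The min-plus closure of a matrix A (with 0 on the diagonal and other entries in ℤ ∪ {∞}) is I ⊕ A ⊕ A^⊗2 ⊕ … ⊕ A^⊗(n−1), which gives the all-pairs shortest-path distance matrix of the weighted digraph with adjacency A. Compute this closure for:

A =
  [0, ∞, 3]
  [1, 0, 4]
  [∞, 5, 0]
Closure =
  [0, 8, 3]
  [1, 0, 4]
  [6, 5, 0]

This is the Floyd-Warshall all-pairs shortest-path computation. For each intermediate vertex k = 0, 1, …, 2, update dist[i][j] ← min(dist[i][j], dist[i][k] + dist[k][j]). The final matrix gives, for each (i, j), the minimum total weight of any directed path from i to j (possibly empty when i = j).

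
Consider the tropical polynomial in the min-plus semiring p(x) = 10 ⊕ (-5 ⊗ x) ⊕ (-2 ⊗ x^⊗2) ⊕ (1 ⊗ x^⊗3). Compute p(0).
p(0) = -5

A tropical monomial a ⊗ x^⊗i evaluates to a + i · x. Evaluating each term at x = 0:
  Term 0 contributes 10 + 0 · 0 = 10
  Term 1 contributes -5 + 1 · 0 = -5
  Term 2 contributes -2 + 2 · 0 = -2
  Term 3 contributes 1 + 3 · 0 = 1
p(0) = ⊕ of these = min[10, -5, -2, 1] = -5.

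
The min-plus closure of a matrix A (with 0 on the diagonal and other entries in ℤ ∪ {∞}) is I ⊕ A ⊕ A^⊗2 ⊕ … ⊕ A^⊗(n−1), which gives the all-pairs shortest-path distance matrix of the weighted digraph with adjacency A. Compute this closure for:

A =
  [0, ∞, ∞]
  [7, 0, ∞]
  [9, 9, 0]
Closure =
  [0, ∞, ∞]
  [7, 0, ∞]
  [9, 9, 0]

This is the Floyd-Warshall all-pairs shortest-path computation. For each intermediate vertex k = 0, 1, …, 2, update dist[i][j] ← min(dist[i][j], dist[i][k] + dist[k][j]). The final matrix gives, for each (i, j), the minimum total weight of any directed path from i to j (possibly empty when i = j).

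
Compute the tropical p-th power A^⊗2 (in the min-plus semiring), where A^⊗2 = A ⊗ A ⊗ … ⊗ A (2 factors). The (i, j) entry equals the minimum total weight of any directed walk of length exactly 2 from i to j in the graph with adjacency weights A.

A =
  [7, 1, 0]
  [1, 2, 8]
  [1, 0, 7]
A^⊗2 =
  [1, 0, 7]
  [3, 2, 1]
  [1, 2, 1]

Each entry (A^⊗2)_ij equals the minimum over all length-2 walks i = v_0 → v_1 → … → v_2 = j of Σ_t A[v_t][v_{t+1}]. For example, for (i, j) = (0, 2) we minimise over 3 possible intermediate vertex sequences; the minimum is 7, attained along the walk 0 → 0 → 2.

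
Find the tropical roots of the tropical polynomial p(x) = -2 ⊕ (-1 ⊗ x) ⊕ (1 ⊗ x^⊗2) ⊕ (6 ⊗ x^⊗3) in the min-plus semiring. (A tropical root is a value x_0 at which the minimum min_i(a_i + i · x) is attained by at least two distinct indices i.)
Roots: {-5, -2, -1}

Each tropical root is a break point of the lower envelope of the lines y = a_i + i · x (there are 4 lines, with slopes 0, 1, ..., 3). Only the lines that attain the minimum somewhere contribute to roots; other lines are dominated. Here the surviving (envelope) indices are i = 3, i = 2, i = 1, i = 0.
Intersections between consecutive envelope lines give the roots: for adjacent envelope indices i < j the intersection is x = (a_i − a_j) / (j − i). Reading off the sorted break points: {-5, -2, -1}.
Verification: at each break x_0, at least two indices attain the minimum of min_i(a_i + i · x_0).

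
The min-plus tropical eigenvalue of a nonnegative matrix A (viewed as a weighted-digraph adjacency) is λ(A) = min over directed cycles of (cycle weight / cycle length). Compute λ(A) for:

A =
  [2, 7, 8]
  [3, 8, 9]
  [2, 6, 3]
λ(A) = 2

Enumerate directed cycles and compute their means (weight / length). Sample:
  cycle 0 → 0: weight = 2, length = 1, mean = 2/1 ≈ 2.000
  cycle 1 → 1: weight = 8, length = 1, mean = 8/1 ≈ 8.000
  cycle 2 → 2: weight = 3, length = 1, mean = 3/1 ≈ 3.000
  cycle 0 → 1 → 0: weight = 10, length = 2, mean = 10/2 ≈ 5.000
  cycle 0 → 2 → 0: weight = 10, length = 2, mean = 10/2 ≈ 5.000
  cycle 1 → 0 → 1: weight = 10, length = 2, mean = 10/2 ≈ 5.000
Minimum mean = 2.000, attained e.g. along the cycle 0 → 0 with weight 2 and length 1. So λ(A) = 2/1 = 2.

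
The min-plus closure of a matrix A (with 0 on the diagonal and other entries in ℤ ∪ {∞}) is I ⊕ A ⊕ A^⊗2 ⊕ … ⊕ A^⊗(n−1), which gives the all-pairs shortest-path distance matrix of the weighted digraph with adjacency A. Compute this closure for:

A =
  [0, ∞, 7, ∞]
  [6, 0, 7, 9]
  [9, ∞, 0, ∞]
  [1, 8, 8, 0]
Closure =
  [0, ∞, 7, ∞]
  [6, 0, 7, 9]
  [9, ∞, 0, ∞]
  [1, 8, 8, 0]

This is the Floyd-Warshall all-pairs shortest-path computation. For each intermediate vertex k = 0, 1, …, 3, update dist[i][j] ← min(dist[i][j], dist[i][k] + dist[k][j]). The final matrix gives, for each (i, j), the minimum total weight of any directed path from i to j (possibly empty when i = j).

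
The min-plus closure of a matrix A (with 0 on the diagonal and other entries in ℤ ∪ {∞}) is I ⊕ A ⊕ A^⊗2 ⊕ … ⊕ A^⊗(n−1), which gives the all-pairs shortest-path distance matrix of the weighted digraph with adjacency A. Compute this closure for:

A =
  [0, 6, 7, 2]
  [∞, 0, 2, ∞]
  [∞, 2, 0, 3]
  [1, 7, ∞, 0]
Closure =
  [0, 6, 7, 2]
  [6, 0, 2, 5]
  [4, 2, 0, 3]
  [1, 7, 8, 0]

This is the Floyd-Warshall all-pairs shortest-path computation. For each intermediate vertex k = 0, 1, …, 3, update dist[i][j] ← min(dist[i][j], dist[i][k] + dist[k][j]). The final matrix gives, for each (i, j), the minimum total weight of any directed path from i to j (possibly empty when i = j).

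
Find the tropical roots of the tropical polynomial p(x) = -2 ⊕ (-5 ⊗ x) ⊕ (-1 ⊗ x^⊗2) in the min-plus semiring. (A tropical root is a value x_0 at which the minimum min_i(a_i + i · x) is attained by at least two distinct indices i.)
Roots: {-4, 3}

Each tropical root is a break point of the lower envelope of the lines y = a_i + i · x (there are 3 lines, with slopes 0, 1, ..., 2). Only the lines that attain the minimum somewhere contribute to roots; other lines are dominated. Here the surviving (envelope) indices are i = 2, i = 1, i = 0.
Intersections between consecutive envelope lines give the roots: for adjacent envelope indices i < j the intersection is x = (a_i − a_j) / (j − i). Reading off the sorted break points: {-4, 3}.
Verification: at each break x_0, at least two indices attain the minimum of min_i(a_i + i · x_0).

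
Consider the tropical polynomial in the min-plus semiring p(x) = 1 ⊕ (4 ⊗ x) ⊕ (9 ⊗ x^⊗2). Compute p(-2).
p(-2) = 1

A tropical monomial a ⊗ x^⊗i evaluates to a + i · x. Evaluating each term at x = -2:
  Term 0 contributes 1 + 0 · -2 = 1
  Term 1 contributes 4 + 1 · -2 = 2
  Term 2 contributes 9 + 2 · -2 = 5
p(-2) = ⊕ of these = min[1, 2, 5] = 1.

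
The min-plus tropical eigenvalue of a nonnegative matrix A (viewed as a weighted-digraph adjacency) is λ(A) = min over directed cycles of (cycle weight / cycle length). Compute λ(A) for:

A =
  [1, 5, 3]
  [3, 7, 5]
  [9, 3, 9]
λ(A) = 1

Enumerate directed cycles and compute their means (weight / length). Sample:
  cycle 0 → 0: weight = 1, length = 1, mean = 1/1 ≈ 1.000
  cycle 1 → 1: weight = 7, length = 1, mean = 7/1 ≈ 7.000
  cycle 2 → 2: weight = 9, length = 1, mean = 9/1 ≈ 9.000
  cycle 0 → 1 → 0: weight = 8, length = 2, mean = 8/2 ≈ 4.000
  cycle 0 → 2 → 0: weight = 12, length = 2, mean = 12/2 ≈ 6.000
  cycle 1 → 0 → 1: weight = 8, length = 2, mean = 8/2 ≈ 4.000
Minimum mean = 1.000, attained e.g. along the cycle 0 → 0 with weight 1 and length 1. So λ(A) = 1/1 = 1.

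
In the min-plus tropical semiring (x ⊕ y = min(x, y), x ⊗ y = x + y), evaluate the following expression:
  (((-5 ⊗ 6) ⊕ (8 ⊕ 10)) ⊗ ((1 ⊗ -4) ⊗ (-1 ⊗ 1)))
(((-5 ⊗ 6) ⊕ (8 ⊕ 10)) ⊗ ((1 ⊗ -4) ⊗ (-1 ⊗ 1))) = -2

Expand innermost to outermost. Recall ⊕ takes the minimum of its arguments and ⊗ takes their sum. Working out the expression (((-5 ⊗ 6) ⊕ (8 ⊕ 10)) ⊗ ((1 ⊗ -4) ⊗ (-1 ⊗ 1))) gives -2.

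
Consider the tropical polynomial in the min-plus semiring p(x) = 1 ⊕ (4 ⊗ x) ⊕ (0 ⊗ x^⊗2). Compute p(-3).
p(-3) = -6

A tropical monomial a ⊗ x^⊗i evaluates to a + i · x. Evaluating each term at x = -3:
  Term 0 contributes 1 + 0 · -3 = 1
  Term 1 contributes 4 + 1 · -3 = 1
  Term 2 contributes 0 + 2 · -3 = -6
p(-3) = ⊕ of these = min[1, 1, -6] = -6.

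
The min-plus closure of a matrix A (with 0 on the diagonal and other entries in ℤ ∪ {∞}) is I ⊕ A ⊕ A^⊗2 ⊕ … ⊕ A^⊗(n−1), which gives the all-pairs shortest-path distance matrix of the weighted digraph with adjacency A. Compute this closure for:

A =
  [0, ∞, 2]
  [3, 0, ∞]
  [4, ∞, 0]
Closure =
  [0, ∞, 2]
  [3, 0, 5]
  [4, ∞, 0]

This is the Floyd-Warshall all-pairs shortest-path computation. For each intermediate vertex k = 0, 1, …, 2, update dist[i][j] ← min(dist[i][j], dist[i][k] + dist[k][j]). The final matrix gives, for each (i, j), the minimum total weight of any directed path from i to j (possibly empty when i = j).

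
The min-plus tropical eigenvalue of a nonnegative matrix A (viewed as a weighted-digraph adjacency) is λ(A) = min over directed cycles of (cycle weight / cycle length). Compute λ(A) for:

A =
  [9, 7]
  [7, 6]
λ(A) = 6

Enumerate directed cycles and compute their means (weight / length). Sample:
  cycle 0 → 0: weight = 9, length = 1, mean = 9/1 ≈ 9.000
  cycle 1 → 1: weight = 6, length = 1, mean = 6/1 ≈ 6.000
  cycle 0 → 1 → 0: weight = 14, length = 2, mean = 14/2 ≈ 7.000
  cycle 1 → 0 → 1: weight = 14, length = 2, mean = 14/2 ≈ 7.000
Minimum mean = 6.000, attained e.g. along the cycle 1 → 1 with weight 6 and length 1. So λ(A) = 6/1 = 6.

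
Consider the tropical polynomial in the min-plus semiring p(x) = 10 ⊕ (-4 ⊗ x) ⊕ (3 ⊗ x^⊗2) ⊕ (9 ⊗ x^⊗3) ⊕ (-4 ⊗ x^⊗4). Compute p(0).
p(0) = -4

A tropical monomial a ⊗ x^⊗i evaluates to a + i · x. Evaluating each term at x = 0:
  Term 0 contributes 10 + 0 · 0 = 10
  Term 1 contributes -4 + 1 · 0 = -4
  Term 2 contributes 3 + 2 · 0 = 3
  Term 3 contributes 9 + 3 · 0 = 9
  Term 4 contributes -4 + 4 · 0 = -4
p(0) = ⊕ of these = min[10, -4, 3, 9, -4] = -4.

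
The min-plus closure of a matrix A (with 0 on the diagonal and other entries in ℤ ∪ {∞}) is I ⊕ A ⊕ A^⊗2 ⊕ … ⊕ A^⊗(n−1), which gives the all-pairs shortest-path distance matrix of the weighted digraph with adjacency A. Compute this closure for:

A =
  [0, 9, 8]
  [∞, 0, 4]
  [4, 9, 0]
Closure =
  [0, 9, 8]
  [8, 0, 4]
  [4, 9, 0]

This is the Floyd-Warshall all-pairs shortest-path computation. For each intermediate vertex k = 0, 1, …, 2, update dist[i][j] ← min(dist[i][j], dist[i][k] + dist[k][j]). The final matrix gives, for each (i, j), the minimum total weight of any directed path from i to j (possibly empty when i = j).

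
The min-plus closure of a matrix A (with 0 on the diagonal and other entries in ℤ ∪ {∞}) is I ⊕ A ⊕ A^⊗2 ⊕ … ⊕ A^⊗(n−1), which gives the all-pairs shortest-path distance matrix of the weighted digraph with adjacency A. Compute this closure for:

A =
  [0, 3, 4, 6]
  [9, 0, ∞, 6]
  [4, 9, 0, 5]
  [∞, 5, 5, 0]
Closure =
  [0, 3, 4, 6]
  [9, 0, 11, 6]
  [4, 7, 0, 5]
  [9, 5, 5, 0]

This is the Floyd-Warshall all-pairs shortest-path computation. For each intermediate vertex k = 0, 1, …, 3, update dist[i][j] ← min(dist[i][j], dist[i][k] + dist[k][j]). The final matrix gives, for each (i, j), the minimum total weight of any directed path from i to j (possibly empty when i = j).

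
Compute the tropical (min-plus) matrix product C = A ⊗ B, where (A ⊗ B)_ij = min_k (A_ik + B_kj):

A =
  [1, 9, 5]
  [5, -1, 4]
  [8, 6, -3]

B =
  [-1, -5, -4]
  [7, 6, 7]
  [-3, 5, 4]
A ⊗ B =
  [0, -4, -3]
  [1, 0, 1]
  [-6, 2, 1]

Apply the min-plus product entry-by-entry:
  C[0][0] = min over k of (A[0][0] + B[0][0] = 1 + -1 = 0, A[0][1] + B[1][0] = 9 + 7 = 16, A[0][2] + B[2][0] = 5 + -3 = 2) = 0 (attained at k = 0)
  C[0][1] = min over k of (A[0][0] + B[0][1] = 1 + -5 = -4, A[0][1] + B[1][1] = 9 + 6 = 15, A[0][2] + B[2][1] = 5 + 5 = 10) = -4 (attained at k = 0)
  C[0][2] = min over k of (A[0][0] + B[0][2] = 1 + -4 = -3, A[0][1] + B[1][2] = 9 + 7 = 16, A[0][2] + B[2][2] = 5 + 4 = 9) = -3 (attained at k = 0)
  C[1][0] = min over k of (A[1][0] + B[0][0] = 5 + -1 = 4, A[1][1] + B[1][0] = -1 + 7 = 6, A[1][2] + B[2][0] = 4 + -3 = 1) = 1 (attained at k = 2)
  C[1][1] = min over k of (A[1][0] + B[0][1] = 5 + -5 = 0, A[1][1] + B[1][1] = -1 + 6 = 5, A[1][2] + B[2][1] = 4 + 5 = 9) = 0 (attained at k = 0)
  C[1][2] = min over k of (A[1][0] + B[0][2] = 5 + -4 = 1, A[1][1] + B[1][2] = -1 + 7 = 6, A[1][2] + B[2][2] = 4 + 4 = 8) = 1 (attained at k = 0)
  C[2][0] = min over k of (A[2][0] + B[0][0] = 8 + -1 = 7, A[2][1] + B[1][0] = 6 + 7 = 13, A[2][2] + B[2][0] = -3 + -3 = -6) = -6 (attained at k = 2)
  C[2][1] = min over k of (A[2][0] + B[0][1] = 8 + -5 = 3, A[2][1] + B[1][1] = 6 + 6 = 12, A[2][2] + B[2][1] = -3 + 5 = 2) = 2 (attained at k = 2)
  C[2][2] = min over k of (A[2][0] + B[0][2] = 8 + -4 = 4, A[2][1] + B[1][2] = 6 + 7 = 13, A[2][2] + B[2][2] = -3 + 4 = 1) = 1 (attained at k = 2)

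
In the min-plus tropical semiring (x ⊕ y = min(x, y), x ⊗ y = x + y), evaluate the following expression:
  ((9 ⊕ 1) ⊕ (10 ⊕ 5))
((9 ⊕ 1) ⊕ (10 ⊕ 5)) = 1

Expand innermost to outermost. Recall ⊕ takes the minimum of its arguments and ⊗ takes their sum. Working out the expression ((9 ⊕ 1) ⊕ (10 ⊕ 5)) gives 1.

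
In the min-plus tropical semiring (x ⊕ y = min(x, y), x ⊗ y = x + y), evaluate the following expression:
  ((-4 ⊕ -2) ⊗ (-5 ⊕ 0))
((-4 ⊕ -2) ⊗ (-5 ⊕ 0)) = -9

Expand innermost to outermost. Recall ⊕ takes the minimum of its arguments and ⊗ takes their sum. Working out the expression ((-4 ⊕ -2) ⊗ (-5 ⊕ 0)) gives -9.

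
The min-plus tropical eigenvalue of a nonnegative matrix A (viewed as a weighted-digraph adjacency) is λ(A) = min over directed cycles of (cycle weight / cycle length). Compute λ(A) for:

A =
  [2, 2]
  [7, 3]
λ(A) = 2

Enumerate directed cycles and compute their means (weight / length). Sample:
  cycle 0 → 0: weight = 2, length = 1, mean = 2/1 ≈ 2.000
  cycle 1 → 1: weight = 3, length = 1, mean = 3/1 ≈ 3.000
  cycle 0 → 1 → 0: weight = 9, length = 2, mean = 9/2 ≈ 4.500
  cycle 1 → 0 → 1: weight = 9, length = 2, mean = 9/2 ≈ 4.500
Minimum mean = 2.000, attained e.g. along the cycle 0 → 0 with weight 2 and length 1. So λ(A) = 2/1 = 2.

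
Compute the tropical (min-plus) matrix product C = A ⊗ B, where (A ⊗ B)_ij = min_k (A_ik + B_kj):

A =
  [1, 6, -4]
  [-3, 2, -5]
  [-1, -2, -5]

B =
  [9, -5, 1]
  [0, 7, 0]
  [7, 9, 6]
A ⊗ B =
  [3, -4, 2]
  [2, -8, -2]
  [-2, -6, -2]

Apply the min-plus product entry-by-entry:
  C[0][0] = min over k of (A[0][0] + B[0][0] = 1 + 9 = 10, A[0][1] + B[1][0] = 6 + 0 = 6, A[0][2] + B[2][0] = -4 + 7 = 3) = 3 (attained at k = 2)
  C[0][1] = min over k of (A[0][0] + B[0][1] = 1 + -5 = -4, A[0][1] + B[1][1] = 6 + 7 = 13, A[0][2] + B[2][1] = -4 + 9 = 5) = -4 (attained at k = 0)
  C[0][2] = min over k of (A[0][0] + B[0][2] = 1 + 1 = 2, A[0][1] + B[1][2] = 6 + 0 = 6, A[0][2] + B[2][2] = -4 + 6 = 2) = 2 (attained at k = 0)
  C[1][0] = min over k of (A[1][0] + B[0][0] = -3 + 9 = 6, A[1][1] + B[1][0] = 2 + 0 = 2, A[1][2] + B[2][0] = -5 + 7 = 2) = 2 (attained at k = 1)
  C[1][1] = min over k of (A[1][0] + B[0][1] = -3 + -5 = -8, A[1][1] + B[1][1] = 2 + 7 = 9, A[1][2] + B[2][1] = -5 + 9 = 4) = -8 (attained at k = 0)
  C[1][2] = min over k of (A[1][0] + B[0][2] = -3 + 1 = -2, A[1][1] + B[1][2] = 2 + 0 = 2, A[1][2] + B[2][2] = -5 + 6 = 1) = -2 (attained at k = 0)
  C[2][0] = min over k of (A[2][0] + B[0][0] = -1 + 9 = 8, A[2][1] + B[1][0] = -2 + 0 = -2, A[2][2] + B[2][0] = -5 + 7 = 2) = -2 (attained at k = 1)
  C[2][1] = min over k of (A[2][0] + B[0][1] = -1 + -5 = -6, A[2][1] + B[1][1] = -2 + 7 = 5, A[2][2] + B[2][1] = -5 + 9 = 4) = -6 (attained at k = 0)
  C[2][2] = min over k of (A[2][0] + B[0][2] = -1 + 1 = 0, A[2][1] + B[1][2] = -2 + 0 = -2, A[2][2] + B[2][2] = -5 + 6 = 1) = -2 (attained at k = 1)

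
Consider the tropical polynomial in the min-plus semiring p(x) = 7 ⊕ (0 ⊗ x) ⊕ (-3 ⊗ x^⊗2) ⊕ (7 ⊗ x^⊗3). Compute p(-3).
p(-3) = -9

A tropical monomial a ⊗ x^⊗i evaluates to a + i · x. Evaluating each term at x = -3:
  Term 0 contributes 7 + 0 · -3 = 7
  Term 1 contributes 0 + 1 · -3 = -3
  Term 2 contributes -3 + 2 · -3 = -9
  Term 3 contributes 7 + 3 · -3 = -2
p(-3) = ⊕ of these = min[7, -3, -9, -2] = -9.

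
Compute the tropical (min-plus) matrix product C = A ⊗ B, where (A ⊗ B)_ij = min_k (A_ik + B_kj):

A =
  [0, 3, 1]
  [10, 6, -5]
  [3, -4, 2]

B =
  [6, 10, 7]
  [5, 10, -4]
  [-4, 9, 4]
A ⊗ B =
  [-3, 10, -1]
  [-9, 4, -1]
  [-2, 6, -8]

Apply the min-plus product entry-by-entry:
  C[0][0] = min over k of (A[0][0] + B[0][0] = 0 + 6 = 6, A[0][1] + B[1][0] = 3 + 5 = 8, A[0][2] + B[2][0] = 1 + -4 = -3) = -3 (attained at k = 2)
  C[0][1] = min over k of (A[0][0] + B[0][1] = 0 + 10 = 10, A[0][1] + B[1][1] = 3 + 10 = 13, A[0][2] + B[2][1] = 1 + 9 = 10) = 10 (attained at k = 0)
  C[0][2] = min over k of (A[0][0] + B[0][2] = 0 + 7 = 7, A[0][1] + B[1][2] = 3 + -4 = -1, A[0][2] + B[2][2] = 1 + 4 = 5) = -1 (attained at k = 1)
  C[1][0] = min over k of (A[1][0] + B[0][0] = 10 + 6 = 16, A[1][1] + B[1][0] = 6 + 5 = 11, A[1][2] + B[2][0] = -5 + -4 = -9) = -9 (attained at k = 2)
  C[1][1] = min over k of (A[1][0] + B[0][1] = 10 + 10 = 20, A[1][1] + B[1][1] = 6 + 10 = 16, A[1][2] + B[2][1] = -5 + 9 = 4) = 4 (attained at k = 2)
  C[1][2] = min over k of (A[1][0] + B[0][2] = 10 + 7 = 17, A[1][1] + B[1][2] = 6 + -4 = 2, A[1][2] + B[2][2] = -5 + 4 = -1) = -1 (attained at k = 2)
  C[2][0] = min over k of (A[2][0] + B[0][0] = 3 + 6 = 9, A[2][1] + B[1][0] = -4 + 5 = 1, A[2][2] + B[2][0] = 2 + -4 = -2) = -2 (attained at k = 2)
  C[2][1] = min over k of (A[2][0] + B[0][1] = 3 + 10 = 13, A[2][1] + B[1][1] = -4 + 10 = 6, A[2][2] + B[2][1] = 2 + 9 = 11) = 6 (attained at k = 1)
  C[2][2] = min over k of (A[2][0] + B[0][2] = 3 + 7 = 10, A[2][1] + B[1][2] = -4 + -4 = -8, A[2][2] + B[2][2] = 2 + 4 = 6) = -8 (attained at k = 1)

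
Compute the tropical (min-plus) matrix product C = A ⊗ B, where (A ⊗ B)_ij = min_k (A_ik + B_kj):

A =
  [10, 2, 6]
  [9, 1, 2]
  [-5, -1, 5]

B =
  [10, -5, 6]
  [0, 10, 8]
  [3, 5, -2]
A ⊗ B =
  [2, 5, 4]
  [1, 4, 0]
  [-1, -10, 1]

Apply the min-plus product entry-by-entry:
  C[0][0] = min over k of (A[0][0] + B[0][0] = 10 + 10 = 20, A[0][1] + B[1][0] = 2 + 0 = 2, A[0][2] + B[2][0] = 6 + 3 = 9) = 2 (attained at k = 1)
  C[0][1] = min over k of (A[0][0] + B[0][1] = 10 + -5 = 5, A[0][1] + B[1][1] = 2 + 10 = 12, A[0][2] + B[2][1] = 6 + 5 = 11) = 5 (attained at k = 0)
  C[0][2] = min over k of (A[0][0] + B[0][2] = 10 + 6 = 16, A[0][1] + B[1][2] = 2 + 8 = 10, A[0][2] + B[2][2] = 6 + -2 = 4) = 4 (attained at k = 2)
  C[1][0] = min over k of (A[1][0] + B[0][0] = 9 + 10 = 19, A[1][1] + B[1][0] = 1 + 0 = 1, A[1][2] + B[2][0] = 2 + 3 = 5) = 1 (attained at k = 1)
  C[1][1] = min over k of (A[1][0] + B[0][1] = 9 + -5 = 4, A[1][1] + B[1][1] = 1 + 10 = 11, A[1][2] + B[2][1] = 2 + 5 = 7) = 4 (attained at k = 0)
  C[1][2] = min over k of (A[1][0] + B[0][2] = 9 + 6 = 15, A[1][1] + B[1][2] = 1 + 8 = 9, A[1][2] + B[2][2] = 2 + -2 = 0) = 0 (attained at k = 2)
  C[2][0] = min over k of (A[2][0] + B[0][0] = -5 + 10 = 5, A[2][1] + B[1][0] = -1 + 0 = -1, A[2][2] + B[2][0] = 5 + 3 = 8) = -1 (attained at k = 1)
  C[2][1] = min over k of (A[2][0] + B[0][1] = -5 + -5 = -10, A[2][1] + B[1][1] = -1 + 10 = 9, A[2][2] + B[2][1] = 5 + 5 = 10) = -10 (attained at k = 0)
  C[2][2] = min over k of (A[2][0] + B[0][2] = -5 + 6 = 1, A[2][1] + B[1][2] = -1 + 8 = 7, A[2][2] + B[2][2] = 5 + -2 = 3) = 1 (attained at k = 0)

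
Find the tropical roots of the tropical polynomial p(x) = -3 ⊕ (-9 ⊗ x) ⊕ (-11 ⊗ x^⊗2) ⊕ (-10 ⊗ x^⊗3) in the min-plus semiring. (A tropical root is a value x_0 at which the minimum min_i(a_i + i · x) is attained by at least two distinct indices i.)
Roots: {-1, 2, 6}

Each tropical root is a break point of the lower envelope of the lines y = a_i + i · x (there are 4 lines, with slopes 0, 1, ..., 3). Only the lines that attain the minimum somewhere contribute to roots; other lines are dominated. Here the surviving (envelope) indices are i = 3, i = 2, i = 1, i = 0.
Intersections between consecutive envelope lines give the roots: for adjacent envelope indices i < j the intersection is x = (a_i − a_j) / (j − i). Reading off the sorted break points: {-1, 2, 6}.
Verification: at each break x_0, at least two indices attain the minimum of min_i(a_i + i · x_0).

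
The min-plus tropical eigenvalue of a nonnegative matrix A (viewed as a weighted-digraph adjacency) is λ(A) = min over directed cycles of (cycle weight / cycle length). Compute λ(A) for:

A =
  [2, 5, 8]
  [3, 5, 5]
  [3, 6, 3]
λ(A) = 2

Enumerate directed cycles and compute their means (weight / length). Sample:
  cycle 0 → 0: weight = 2, length = 1, mean = 2/1 ≈ 2.000
  cycle 1 → 1: weight = 5, length = 1, mean = 5/1 ≈ 5.000
  cycle 2 → 2: weight = 3, length = 1, mean = 3/1 ≈ 3.000
  cycle 0 → 1 → 0: weight = 8, length = 2, mean = 8/2 ≈ 4.000
  cycle 0 → 2 → 0: weight = 11, length = 2, mean = 11/2 ≈ 5.500
  cycle 1 → 0 → 1: weight = 8, length = 2, mean = 8/2 ≈ 4.000
Minimum mean = 2.000, attained e.g. along the cycle 0 → 0 with weight 2 and length 1. So λ(A) = 2/1 = 2.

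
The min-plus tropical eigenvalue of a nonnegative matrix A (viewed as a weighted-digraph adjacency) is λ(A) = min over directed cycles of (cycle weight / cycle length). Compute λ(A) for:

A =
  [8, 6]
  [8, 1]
λ(A) = 1

Enumerate directed cycles and compute their means (weight / length). Sample:
  cycle 0 → 0: weight = 8, length = 1, mean = 8/1 ≈ 8.000
  cycle 1 → 1: weight = 1, length = 1, mean = 1/1 ≈ 1.000
  cycle 0 → 1 → 0: weight = 14, length = 2, mean = 14/2 ≈ 7.000
  cycle 1 → 0 → 1: weight = 14, length = 2, mean = 14/2 ≈ 7.000
Minimum mean = 1.000, attained e.g. along the cycle 1 → 1 with weight 1 and length 1. So λ(A) = 1/1 = 1.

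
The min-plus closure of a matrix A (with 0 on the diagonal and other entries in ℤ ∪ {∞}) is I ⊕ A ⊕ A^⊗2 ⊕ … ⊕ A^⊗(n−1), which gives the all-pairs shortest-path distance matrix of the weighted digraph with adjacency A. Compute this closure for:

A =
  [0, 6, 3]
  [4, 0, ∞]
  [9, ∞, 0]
Closure =
  [0, 6, 3]
  [4, 0, 7]
  [9, 15, 0]

This is the Floyd-Warshall all-pairs shortest-path computation. For each intermediate vertex k = 0, 1, …, 2, update dist[i][j] ← min(dist[i][j], dist[i][k] + dist[k][j]). The final matrix gives, for each (i, j), the minimum total weight of any directed path from i to j (possibly empty when i = j).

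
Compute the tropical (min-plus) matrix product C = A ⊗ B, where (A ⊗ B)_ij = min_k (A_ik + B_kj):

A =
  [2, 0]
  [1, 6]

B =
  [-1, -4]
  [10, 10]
A ⊗ B =
  [1, -2]
  [0, -3]

Apply the min-plus product entry-by-entry:
  C[0][0] = min over k of (A[0][0] + B[0][0] = 2 + -1 = 1, A[0][1] + B[1][0] = 0 + 10 = 10) = 1 (attained at k = 0)
  C[0][1] = min over k of (A[0][0] + B[0][1] = 2 + -4 = -2, A[0][1] + B[1][1] = 0 + 10 = 10) = -2 (attained at k = 0)
  C[1][0] = min over k of (A[1][0] + B[0][0] = 1 + -1 = 0, A[1][1] + B[1][0] = 6 + 10 = 16) = 0 (attained at k = 0)
  C[1][1] = min over k of (A[1][0] + B[0][1] = 1 + -4 = -3, A[1][1] + B[1][1] = 6 + 10 = 16) = -3 (attained at k = 0)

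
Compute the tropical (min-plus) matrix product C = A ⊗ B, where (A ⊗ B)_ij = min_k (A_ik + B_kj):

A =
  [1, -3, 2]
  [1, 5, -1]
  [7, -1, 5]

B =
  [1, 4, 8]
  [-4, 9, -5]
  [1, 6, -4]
A ⊗ B =
  [-7, 5, -8]
  [0, 5, -5]
  [-5, 8, -6]

Apply the min-plus product entry-by-entry:
  C[0][0] = min over k of (A[0][0] + B[0][0] = 1 + 1 = 2, A[0][1] + B[1][0] = -3 + -4 = -7, A[0][2] + B[2][0] = 2 + 1 = 3) = -7 (attained at k = 1)
  C[0][1] = min over k of (A[0][0] + B[0][1] = 1 + 4 = 5, A[0][1] + B[1][1] = -3 + 9 = 6, A[0][2] + B[2][1] = 2 + 6 = 8) = 5 (attained at k = 0)
  C[0][2] = min over k of (A[0][0] + B[0][2] = 1 + 8 = 9, A[0][1] + B[1][2] = -3 + -5 = -8, A[0][2] + B[2][2] = 2 + -4 = -2) = -8 (attained at k = 1)
  C[1][0] = min over k of (A[1][0] + B[0][0] = 1 + 1 = 2, A[1][1] + B[1][0] = 5 + -4 = 1, A[1][2] + B[2][0] = -1 + 1 = 0) = 0 (attained at k = 2)
  C[1][1] = min over k of (A[1][0] + B[0][1] = 1 + 4 = 5, A[1][1] + B[1][1] = 5 + 9 = 14, A[1][2] + B[2][1] = -1 + 6 = 5) = 5 (attained at k = 0)
  C[1][2] = min over k of (A[1][0] + B[0][2] = 1 + 8 = 9, A[1][1] + B[1][2] = 5 + -5 = 0, A[1][2] + B[2][2] = -1 + -4 = -5) = -5 (attained at k = 2)
  C[2][0] = min over k of (A[2][0] + B[0][0] = 7 + 1 = 8, A[2][1] + B[1][0] = -1 + -4 = -5, A[2][2] + B[2][0] = 5 + 1 = 6) = -5 (attained at k = 1)
  C[2][1] = min over k of (A[2][0] + B[0][1] = 7 + 4 = 11, A[2][1] + B[1][1] = -1 + 9 = 8, A[2][2] + B[2][1] = 5 + 6 = 11) = 8 (attained at k = 1)
  C[2][2] = min over k of (A[2][0] + B[0][2] = 7 + 8 = 15, A[2][1] + B[1][2] = -1 + -5 = -6, A[2][2] + B[2][2] = 5 + -4 = 1) = -6 (attained at k = 1)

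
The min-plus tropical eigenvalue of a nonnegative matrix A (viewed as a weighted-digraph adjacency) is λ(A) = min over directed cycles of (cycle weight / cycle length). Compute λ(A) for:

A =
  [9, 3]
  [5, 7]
λ(A) = 4

Enumerate directed cycles and compute their means (weight / length). Sample:
  cycle 0 → 0: weight = 9, length = 1, mean = 9/1 ≈ 9.000
  cycle 1 → 1: weight = 7, length = 1, mean = 7/1 ≈ 7.000
  cycle 0 → 1 → 0: weight = 8, length = 2, mean = 8/2 ≈ 4.000
  cycle 1 → 0 → 1: weight = 8, length = 2, mean = 8/2 ≈ 4.000
Minimum mean = 4.000, attained e.g. along the cycle 0 → 1 → 0 with weight 8 and length 2. So λ(A) = 8/2 = 4.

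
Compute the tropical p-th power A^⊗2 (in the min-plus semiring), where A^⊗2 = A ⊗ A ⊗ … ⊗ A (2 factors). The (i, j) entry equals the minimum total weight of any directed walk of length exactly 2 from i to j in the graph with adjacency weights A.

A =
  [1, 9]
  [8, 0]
A^⊗2 =
  [2, 9]
  [8, 0]

Each entry (A^⊗2)_ij equals the minimum over all length-2 walks i = v_0 → v_1 → … → v_2 = j of Σ_t A[v_t][v_{t+1}]. For example, for (i, j) = (0, 1) we minimise over 2 possible intermediate vertex sequences; the minimum is 9, attained along the walk 0 → 1 → 1.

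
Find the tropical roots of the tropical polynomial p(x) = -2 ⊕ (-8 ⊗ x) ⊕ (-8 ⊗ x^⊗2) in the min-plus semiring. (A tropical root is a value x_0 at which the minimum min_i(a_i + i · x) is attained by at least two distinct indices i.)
Roots: {0, 6}

Each tropical root is a break point of the lower envelope of the lines y = a_i + i · x (there are 3 lines, with slopes 0, 1, ..., 2). Only the lines that attain the minimum somewhere contribute to roots; other lines are dominated. Here the surviving (envelope) indices are i = 2, i = 1, i = 0.
Intersections between consecutive envelope lines give the roots: for adjacent envelope indices i < j the intersection is x = (a_i − a_j) / (j − i). Reading off the sorted break points: {0, 6}.
Verification: at each break x_0, at least two indices attain the minimum of min_i(a_i + i · x_0).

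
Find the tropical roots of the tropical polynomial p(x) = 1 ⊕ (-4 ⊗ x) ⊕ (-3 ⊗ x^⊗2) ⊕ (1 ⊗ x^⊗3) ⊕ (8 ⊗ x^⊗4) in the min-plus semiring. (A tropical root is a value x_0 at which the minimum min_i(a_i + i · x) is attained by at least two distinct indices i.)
Roots: {-7, -4, -1, 5}

Each tropical root is a break point of the lower envelope of the lines y = a_i + i · x (there are 5 lines, with slopes 0, 1, ..., 4). Only the lines that attain the minimum somewhere contribute to roots; other lines are dominated. Here the surviving (envelope) indices are i = 4, i = 3, i = 2, i = 1, i = 0.
Intersections between consecutive envelope lines give the roots: for adjacent envelope indices i < j the intersection is x = (a_i − a_j) / (j − i). Reading off the sorted break points: {-7, -4, -1, 5}.
Verification: at each break x_0, at least two indices attain the minimum of min_i(a_i + i · x_0).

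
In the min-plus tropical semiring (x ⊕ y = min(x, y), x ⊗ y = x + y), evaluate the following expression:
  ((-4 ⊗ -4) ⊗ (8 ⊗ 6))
((-4 ⊗ -4) ⊗ (8 ⊗ 6)) = 6

Expand innermost to outermost. Recall ⊕ takes the minimum of its arguments and ⊗ takes their sum. Working out the expression ((-4 ⊗ -4) ⊗ (8 ⊗ 6)) gives 6.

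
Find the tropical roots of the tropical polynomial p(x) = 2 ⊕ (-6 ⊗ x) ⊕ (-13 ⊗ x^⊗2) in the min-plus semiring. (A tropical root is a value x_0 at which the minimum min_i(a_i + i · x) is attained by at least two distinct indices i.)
Roots: {7, 8}

Each tropical root is a break point of the lower envelope of the lines y = a_i + i · x (there are 3 lines, with slopes 0, 1, ..., 2). Only the lines that attain the minimum somewhere contribute to roots; other lines are dominated. Here the surviving (envelope) indices are i = 2, i = 1, i = 0.
Intersections between consecutive envelope lines give the roots: for adjacent envelope indices i < j the intersection is x = (a_i − a_j) / (j − i). Reading off the sorted break points: {7, 8}.
Verification: at each break x_0, at least two indices attain the minimum of min_i(a_i + i · x_0).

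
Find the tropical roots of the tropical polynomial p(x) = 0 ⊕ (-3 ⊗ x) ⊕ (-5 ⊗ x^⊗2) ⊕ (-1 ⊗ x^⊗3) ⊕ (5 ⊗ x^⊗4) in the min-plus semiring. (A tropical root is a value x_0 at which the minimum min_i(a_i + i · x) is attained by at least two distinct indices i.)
Roots: {-6, -4, 2, 3}

Each tropical root is a break point of the lower envelope of the lines y = a_i + i · x (there are 5 lines, with slopes 0, 1, ..., 4). Only the lines that attain the minimum somewhere contribute to roots; other lines are dominated. Here the surviving (envelope) indices are i = 4, i = 3, i = 2, i = 1, i = 0.
Intersections between consecutive envelope lines give the roots: for adjacent envelope indices i < j the intersection is x = (a_i − a_j) / (j − i). Reading off the sorted break points: {-6, -4, 2, 3}.
Verification: at each break x_0, at least two indices attain the minimum of min_i(a_i + i · x_0).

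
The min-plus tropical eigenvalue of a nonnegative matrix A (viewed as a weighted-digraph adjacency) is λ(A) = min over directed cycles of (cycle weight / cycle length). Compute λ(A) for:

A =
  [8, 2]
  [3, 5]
λ(A) = 5/2

Enumerate directed cycles and compute their means (weight / length). Sample:
  cycle 0 → 0: weight = 8, length = 1, mean = 8/1 ≈ 8.000
  cycle 1 → 1: weight = 5, length = 1, mean = 5/1 ≈ 5.000
  cycle 0 → 1 → 0: weight = 5, length = 2, mean = 5/2 ≈ 2.500
  cycle 1 → 0 → 1: weight = 5, length = 2, mean = 5/2 ≈ 2.500
Minimum mean = 2.500, attained e.g. along the cycle 0 → 1 → 0 with weight 5 and length 2. So λ(A) = 5/2 = 5/2.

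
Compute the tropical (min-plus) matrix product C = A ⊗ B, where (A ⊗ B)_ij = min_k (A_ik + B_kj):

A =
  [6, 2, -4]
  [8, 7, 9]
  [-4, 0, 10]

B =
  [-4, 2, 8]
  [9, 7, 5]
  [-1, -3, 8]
A ⊗ B =
  [-5, -7, 4]
  [4, 6, 12]
  [-8, -2, 4]

Apply the min-plus product entry-by-entry:
  C[0][0] = min over k of (A[0][0] + B[0][0] = 6 + -4 = 2, A[0][1] + B[1][0] = 2 + 9 = 11, A[0][2] + B[2][0] = -4 + -1 = -5) = -5 (attained at k = 2)
  C[0][1] = min over k of (A[0][0] + B[0][1] = 6 + 2 = 8, A[0][1] + B[1][1] = 2 + 7 = 9, A[0][2] + B[2][1] = -4 + -3 = -7) = -7 (attained at k = 2)
  C[0][2] = min over k of (A[0][0] + B[0][2] = 6 + 8 = 14, A[0][1] + B[1][2] = 2 + 5 = 7, A[0][2] + B[2][2] = -4 + 8 = 4) = 4 (attained at k = 2)
  C[1][0] = min over k of (A[1][0] + B[0][0] = 8 + -4 = 4, A[1][1] + B[1][0] = 7 + 9 = 16, A[1][2] + B[2][0] = 9 + -1 = 8) = 4 (attained at k = 0)
  C[1][1] = min over k of (A[1][0] + B[0][1] = 8 + 2 = 10, A[1][1] + B[1][1] = 7 + 7 = 14, A[1][2] + B[2][1] = 9 + -3 = 6) = 6 (attained at k = 2)
  C[1][2] = min over k of (A[1][0] + B[0][2] = 8 + 8 = 16, A[1][1] + B[1][2] = 7 + 5 = 12, A[1][2] + B[2][2] = 9 + 8 = 17) = 12 (attained at k = 1)
  C[2][0] = min over k of (A[2][0] + B[0][0] = -4 + -4 = -8, A[2][1] + B[1][0] = 0 + 9 = 9, A[2][2] + B[2][0] = 10 + -1 = 9) = -8 (attained at k = 0)
  C[2][1] = min over k of (A[2][0] + B[0][1] = -4 + 2 = -2, A[2][1] + B[1][1] = 0 + 7 = 7, A[2][2] + B[2][1] = 10 + -3 = 7) = -2 (attained at k = 0)
  C[2][2] = min over k of (A[2][0] + B[0][2] = -4 + 8 = 4, A[2][1] + B[1][2] = 0 + 5 = 5, A[2][2] + B[2][2] = 10 + 8 = 18) = 4 (attained at k = 0)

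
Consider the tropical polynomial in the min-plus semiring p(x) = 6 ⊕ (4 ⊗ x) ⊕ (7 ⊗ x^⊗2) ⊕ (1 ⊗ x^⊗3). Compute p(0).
p(0) = 1

A tropical monomial a ⊗ x^⊗i evaluates to a + i · x. Evaluating each term at x = 0:
  Term 0 contributes 6 + 0 · 0 = 6
  Term 1 contributes 4 + 1 · 0 = 4
  Term 2 contributes 7 + 2 · 0 = 7
  Term 3 contributes 1 + 3 · 0 = 1
p(0) = ⊕ of these = min[6, 4, 7, 1] = 1.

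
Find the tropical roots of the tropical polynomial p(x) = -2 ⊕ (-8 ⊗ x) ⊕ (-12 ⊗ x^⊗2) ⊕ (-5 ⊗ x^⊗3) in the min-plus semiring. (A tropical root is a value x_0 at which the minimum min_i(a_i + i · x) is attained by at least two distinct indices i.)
Roots: {-7, 4, 6}

Each tropical root is a break point of the lower envelope of the lines y = a_i + i · x (there are 4 lines, with slopes 0, 1, ..., 3). Only the lines that attain the minimum somewhere contribute to roots; other lines are dominated. Here the surviving (envelope) indices are i = 3, i = 2, i = 1, i = 0.
Intersections between consecutive envelope lines give the roots: for adjacent envelope indices i < j the intersection is x = (a_i − a_j) / (j − i). Reading off the sorted break points: {-7, 4, 6}.
Verification: at each break x_0, at least two indices attain the minimum of min_i(a_i + i · x_0).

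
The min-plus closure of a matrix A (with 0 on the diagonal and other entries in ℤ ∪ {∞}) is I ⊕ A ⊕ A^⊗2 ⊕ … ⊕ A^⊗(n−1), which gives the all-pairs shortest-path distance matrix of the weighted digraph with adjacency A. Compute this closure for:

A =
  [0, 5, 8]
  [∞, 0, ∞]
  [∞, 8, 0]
Closure =
  [0, 5, 8]
  [∞, 0, ∞]
  [∞, 8, 0]

This is the Floyd-Warshall all-pairs shortest-path computation. For each intermediate vertex k = 0, 1, …, 2, update dist[i][j] ← min(dist[i][j], dist[i][k] + dist[k][j]). The final matrix gives, for each (i, j), the minimum total weight of any directed path from i to j (possibly empty when i = j).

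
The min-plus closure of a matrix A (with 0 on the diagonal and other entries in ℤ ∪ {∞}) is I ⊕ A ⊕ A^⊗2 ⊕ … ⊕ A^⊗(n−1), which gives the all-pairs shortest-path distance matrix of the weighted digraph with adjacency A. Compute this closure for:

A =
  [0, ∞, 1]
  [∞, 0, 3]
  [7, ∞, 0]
Closure =
  [0, ∞, 1]
  [10, 0, 3]
  [7, ∞, 0]

This is the Floyd-Warshall all-pairs shortest-path computation. For each intermediate vertex k = 0, 1, …, 2, update dist[i][j] ← min(dist[i][j], dist[i][k] + dist[k][j]). The final matrix gives, for each (i, j), the minimum total weight of any directed path from i to j (possibly empty when i = j).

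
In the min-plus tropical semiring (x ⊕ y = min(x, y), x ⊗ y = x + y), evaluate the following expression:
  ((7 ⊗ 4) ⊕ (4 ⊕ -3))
((7 ⊗ 4) ⊕ (4 ⊕ -3)) = -3

Expand innermost to outermost. Recall ⊕ takes the minimum of its arguments and ⊗ takes their sum. Working out the expression ((7 ⊗ 4) ⊕ (4 ⊕ -3)) gives -3.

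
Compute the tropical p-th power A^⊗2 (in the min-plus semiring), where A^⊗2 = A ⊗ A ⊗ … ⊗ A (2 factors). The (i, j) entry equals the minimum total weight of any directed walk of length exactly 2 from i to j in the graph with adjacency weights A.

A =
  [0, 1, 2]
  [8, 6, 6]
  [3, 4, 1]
A^⊗2 =
  [0, 1, 2]
  [8, 9, 7]
  [3, 4, 2]

Each entry (A^⊗2)_ij equals the minimum over all length-2 walks i = v_0 → v_1 → … → v_2 = j of Σ_t A[v_t][v_{t+1}]. For example, for (i, j) = (0, 2) we minimise over 3 possible intermediate vertex sequences; the minimum is 2, attained along the walk 0 → 0 → 2.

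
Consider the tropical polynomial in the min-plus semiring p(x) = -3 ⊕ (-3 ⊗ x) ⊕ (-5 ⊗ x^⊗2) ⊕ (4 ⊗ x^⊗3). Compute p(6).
p(6) = -3

A tropical monomial a ⊗ x^⊗i evaluates to a + i · x. Evaluating each term at x = 6:
  Term 0 contributes -3 + 0 · 6 = -3
  Term 1 contributes -3 + 1 · 6 = 3
  Term 2 contributes -5 + 2 · 6 = 7
  Term 3 contributes 4 + 3 · 6 = 22
p(6) = ⊕ of these = min[-3, 3, 7, 22] = -3.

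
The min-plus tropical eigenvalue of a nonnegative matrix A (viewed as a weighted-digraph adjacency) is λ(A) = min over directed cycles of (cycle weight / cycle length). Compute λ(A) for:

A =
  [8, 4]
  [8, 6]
λ(A) = 6

Enumerate directed cycles and compute their means (weight / length). Sample:
  cycle 0 → 0: weight = 8, length = 1, mean = 8/1 ≈ 8.000
  cycle 1 → 1: weight = 6, length = 1, mean = 6/1 ≈ 6.000
  cycle 0 → 1 → 0: weight = 12, length = 2, mean = 12/2 ≈ 6.000
  cycle 1 → 0 → 1: weight = 12, length = 2, mean = 12/2 ≈ 6.000
Minimum mean = 6.000, attained e.g. along the cycle 1 → 1 with weight 6 and length 1. So λ(A) = 6/1 = 6.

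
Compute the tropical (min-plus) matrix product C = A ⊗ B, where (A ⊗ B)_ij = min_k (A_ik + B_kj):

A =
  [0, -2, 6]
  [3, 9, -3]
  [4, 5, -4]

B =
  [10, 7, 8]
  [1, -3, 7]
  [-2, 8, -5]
A ⊗ B =
  [-1, -5, 1]
  [-5, 5, -8]
  [-6, 2, -9]

Apply the min-plus product entry-by-entry:
  C[0][0] = min over k of (A[0][0] + B[0][0] = 0 + 10 = 10, A[0][1] + B[1][0] = -2 + 1 = -1, A[0][2] + B[2][0] = 6 + -2 = 4) = -1 (attained at k = 1)
  C[0][1] = min over k of (A[0][0] + B[0][1] = 0 + 7 = 7, A[0][1] + B[1][1] = -2 + -3 = -5, A[0][2] + B[2][1] = 6 + 8 = 14) = -5 (attained at k = 1)
  C[0][2] = min over k of (A[0][0] + B[0][2] = 0 + 8 = 8, A[0][1] + B[1][2] = -2 + 7 = 5, A[0][2] + B[2][2] = 6 + -5 = 1) = 1 (attained at k = 2)
  C[1][0] = min over k of (A[1][0] + B[0][0] = 3 + 10 = 13, A[1][1] + B[1][0] = 9 + 1 = 10, A[1][2] + B[2][0] = -3 + -2 = -5) = -5 (attained at k = 2)
  C[1][1] = min over k of (A[1][0] + B[0][1] = 3 + 7 = 10, A[1][1] + B[1][1] = 9 + -3 = 6, A[1][2] + B[2][1] = -3 + 8 = 5) = 5 (attained at k = 2)
  C[1][2] = min over k of (A[1][0] + B[0][2] = 3 + 8 = 11, A[1][1] + B[1][2] = 9 + 7 = 16, A[1][2] + B[2][2] = -3 + -5 = -8) = -8 (attained at k = 2)
  C[2][0] = min over k of (A[2][0] + B[0][0] = 4 + 10 = 14, A[2][1] + B[1][0] = 5 + 1 = 6, A[2][2] + B[2][0] = -4 + -2 = -6) = -6 (attained at k = 2)
  C[2][1] = min over k of (A[2][0] + B[0][1] = 4 + 7 = 11, A[2][1] + B[1][1] = 5 + -3 = 2, A[2][2] + B[2][1] = -4 + 8 = 4) = 2 (attained at k = 1)
  C[2][2] = min over k of (A[2][0] + B[0][2] = 4 + 8 = 12, A[2][1] + B[1][2] = 5 + 7 = 12, A[2][2] + B[2][2] = -4 + -5 = -9) = -9 (attained at k = 2)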